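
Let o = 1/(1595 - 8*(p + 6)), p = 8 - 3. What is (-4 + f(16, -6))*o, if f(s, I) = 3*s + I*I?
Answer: 80/1507 ≈ 0.053086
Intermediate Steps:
p = 5
f(s, I) = I² + 3*s (f(s, I) = 3*s + I² = I² + 3*s)
o = 1/1507 (o = 1/(1595 - 8*(5 + 6)) = 1/(1595 - 8*11) = 1/(1595 - 88) = 1/1507 ≈ 0.00066357)
(-4 + f(16, -6))*o = (-4 + ((-6)² + 3*16))*(1/1507) = (-4 + (36 + 48))*(1/1507) = (-4 + 84)*(1/1507) = 80*(1/1507) = 80/1507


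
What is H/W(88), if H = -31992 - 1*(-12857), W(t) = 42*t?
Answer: -19135/3696 ≈ -5.1772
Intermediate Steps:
H = -19135 (H = -31992 + 12857 = -19135)
H/W(88) = -19135/(42*88) = -19135/3696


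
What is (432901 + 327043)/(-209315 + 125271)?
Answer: -189986/21011 ≈ -9.0422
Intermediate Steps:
(432901 + 327043)/(-209315 + 125271) = 759944/(-84044) = 759944*(-1/84044) = -189986/21011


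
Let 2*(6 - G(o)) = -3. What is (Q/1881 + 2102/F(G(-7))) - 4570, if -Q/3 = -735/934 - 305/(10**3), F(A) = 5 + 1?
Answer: -247111173413/58561800 ≈ -4219.7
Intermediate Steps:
G(o) = 15/2 (G(o) = 6 - 1/2*(-3) = 6 + 3/2 = 15/2)
F(A) = 6
Q = 305961/93400 (Q = -3*(-735/934 - 305/(10**3)) = -3*(-735*1/934 - 305/1000) = -3*(-735/934 - 305*1/1000) = -3*(-735/934 - 61/200) = -3*(-101987/93400) = 305961/93400 ≈ 3.2758)
(Q/1881 + 2102/F(G(-7))) - 4570 = ((305961/93400)/1881 + 2102/6) - 4570 = ((305961/93400)*(1/1881) + 2102*(1/6)) - 4570 = (101987/58561800 + 1051/3) - 4570 = 20516252587/58561800 - 4570 = -247111173413/58561800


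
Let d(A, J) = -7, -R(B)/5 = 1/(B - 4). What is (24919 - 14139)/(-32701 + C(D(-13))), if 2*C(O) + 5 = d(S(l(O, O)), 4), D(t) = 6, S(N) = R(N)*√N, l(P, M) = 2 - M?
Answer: -10780/32707 ≈ -0.32959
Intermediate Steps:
R(B) = -5/(-4 + B) (R(B) = -5/(B - 4) = -5/(-4 + B))
S(N) = -5*√N/(-4 + N) (S(N) = (-5/(-4 + N))*√N = -5*√N/(-4 + N))
C(O) = -6 (C(O) = -5/2 + (½)*(-7) = -5/2 - 7/2 = -6)
(24919 - 14139)/(-32701 + C(D(-13))) = (24919 - 14139)/(-32701 - 6) = 10780/(-32707) = 10780*(-1/32707) = -10780/32707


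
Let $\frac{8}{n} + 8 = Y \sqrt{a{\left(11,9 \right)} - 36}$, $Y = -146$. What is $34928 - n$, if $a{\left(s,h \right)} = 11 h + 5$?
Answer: $\frac{3164092588}{90589} + \frac{146 \sqrt{17}}{90589} \approx 34928.0$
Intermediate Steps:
$a{\left(s,h \right)} = 5 + 11 h$
$n = \frac{8}{-8 - 292 \sqrt{17}}$ ($n = \frac{8}{-8 - 146 \sqrt{\left(5 + 11 \cdot 9\right) - 36}} = \frac{8}{-8 - 146 \sqrt{\left(5 + 99\right) - 36}} = \frac{8}{-8 - 146 \sqrt{104 - 36}} = \frac{8}{-8 - 146 \sqrt{68}} = \frac{8}{-8 - 146 \cdot 2 \sqrt{17}} = \frac{8}{-8 - 292 \sqrt{17}} \approx -0.0066009$)
$34928 - n = 34928 - \left(\frac{4}{90589} - \frac{146 \sqrt{17}}{90589}\right) = \frac{3164092588}{90589} + \frac{146 \sqrt{17}}{90589}$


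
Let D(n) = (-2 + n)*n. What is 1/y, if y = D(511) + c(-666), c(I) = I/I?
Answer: 1/260100 ≈ 3.8447e-6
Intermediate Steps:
c(I) = 1
D(n) = n*(-2 + n)
y = 260100 (y = 511*(-2 + 511) + 1 = 511*509 + 1 = 260099 + 1 = 260100)
1/y = 1/260100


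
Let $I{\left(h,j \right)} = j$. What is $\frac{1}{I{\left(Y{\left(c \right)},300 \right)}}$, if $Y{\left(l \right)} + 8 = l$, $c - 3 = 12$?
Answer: $\frac{1}{300} \approx 0.0033333$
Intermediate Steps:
$c = 15$ ($c = 3 + 12 = 15$)
$Y{\left(l \right)} = -8 + l$
$\frac{1}{I{\left(Y{\left(c \right)},300 \right)}} = \frac{1}{300}$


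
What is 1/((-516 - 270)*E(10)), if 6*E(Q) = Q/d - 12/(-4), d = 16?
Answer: -8/3799 ≈ -0.0021058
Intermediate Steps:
E(Q) = 1/2 + Q/96 (E(Q) = (Q/16 - 12/(-4))/6 = (Q*(1/16) - 12*(-1/4))/6 = (Q/16 + 3)/6 = (3 + Q/16)/6 = 1/2 + Q/96)
1/((-516 - 270)*E(10)) = 1/((-516 - 270)*(1/2 + (1/96)*10)) = 1/((-786)*(1/2 + 5/48)) = -1/(786*29/48) = -1/786*48/29 = -8/3799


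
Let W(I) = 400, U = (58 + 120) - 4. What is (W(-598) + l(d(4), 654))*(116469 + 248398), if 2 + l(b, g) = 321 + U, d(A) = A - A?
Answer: 325826231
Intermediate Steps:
U = 174 (U = 178 - 4 = 174)
d(A) = 0
l(b, g) = 493 (l(b, g) = -2 + (321 + 174) = -2 + 495 = 493)
(W(-598) + l(d(4), 654))*(116469 + 248398) = (400 + 493)*(116469 + 248398) = 893*364867 = 325826231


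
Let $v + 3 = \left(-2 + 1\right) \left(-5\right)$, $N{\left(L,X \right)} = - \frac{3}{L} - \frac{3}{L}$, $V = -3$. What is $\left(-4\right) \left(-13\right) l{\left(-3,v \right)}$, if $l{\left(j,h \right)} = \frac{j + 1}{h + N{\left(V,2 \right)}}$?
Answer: $-26$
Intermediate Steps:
$N{\left(L,X \right)} = - \frac{6}{L}$
$v = 2$ ($v = -3 + \left(-2 + 1\right) \left(-5\right) = -3 - -5 = -3 + 5 = 2$)
$l{\left(j,h \right)} = \frac{1 + j}{2 + h}$ ($l{\left(j,h \right)} = \frac{j + 1}{h - \frac{6}{-3}} = \frac{1 + j}{h - -2} = \frac{1 + j}{h + 2} = \frac{1 + j}{2 + h}$)
$\left(-4\right) \left(-13\right) l{\left(-3,v \right)} = \left(-4\right) \left(-13\right) \frac{1 - 3}{2 + 2} = 52 \cdot \frac{1}{4} \left(-2\right) = 52 \left(- \frac{1}{2}\right) = -26$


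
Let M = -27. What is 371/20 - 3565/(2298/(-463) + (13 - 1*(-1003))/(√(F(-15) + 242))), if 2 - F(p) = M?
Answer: 3050344277149/219852588580 - 38822654638*√271/10992629429 ≈ -44.265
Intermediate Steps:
F(p) = 29 (F(p) = 2 - 1*(-27) = 2 + 27 = 29)
371/20 - 3565/(2298/(-463) + (13 - 1*(-1003))/(√(F(-15) + 242))) = 371/20 - 3565/(2298/(-463) + (13 - 1*(-1003))/(√(29 + 242))) = 371*(1/20) - 3565/(2298*(-1/463) + (13 + 1003)/(√271)) = 371/20 - 3565/(-2298/463 + 1016*(√271/271)) = 371/20 - 3565/(-2298/463 + 1016*√271/271)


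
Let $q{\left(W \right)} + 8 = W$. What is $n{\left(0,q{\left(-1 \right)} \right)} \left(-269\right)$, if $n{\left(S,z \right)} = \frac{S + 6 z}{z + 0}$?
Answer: $-1614$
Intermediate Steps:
$q{\left(W \right)} = -8 + W$
$n{\left(S,z \right)} = \frac{S + 6 z}{z}$
$n{\left(0,q{\left(-1 \right)} \right)} \left(-269\right) = \left(6 + \frac{0}{-8 - 1}\right) \left(-269\right) = \left(6 + \frac{0}{-9}\right) \left(-269\right) = \left(6 + 0 \left(- \frac{1}{9}\right)\right) \left(-269\right) = \left(6 + 0\right) \left(-269\right) = 6 \left(-269\right) = -1614$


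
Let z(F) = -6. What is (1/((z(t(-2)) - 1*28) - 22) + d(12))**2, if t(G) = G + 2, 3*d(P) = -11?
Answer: 383161/28224 ≈ 13.576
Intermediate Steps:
d(P) = -11/3 (d(P) = (1/3)*(-11) = -11/3)
t(G) = 2 + G
(1/((z(t(-2)) - 1*28) - 22) + d(12))**2 = (1/((-6 - 1*28) - 22) - 11/3)**2 = (1/((-6 - 28) - 22) - 11/3)**2 = (1/(-34 - 22) - 11/3)**2 = (1/(-56) - 11/3)**2 = (-1/56 - 11/3)**2 = (-619/168)**2 = 383161/28224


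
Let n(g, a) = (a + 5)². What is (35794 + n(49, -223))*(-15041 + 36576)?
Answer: 1794253130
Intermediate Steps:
n(g, a) = (5 + a)²
(35794 + n(49, -223))*(-15041 + 36576) = (35794 + (5 - 223)²)*(-15041 + 36576) = (35794 + (-218)²)*21535 = (35794 + 47524)*21535 = 83318*21535 = 1794253130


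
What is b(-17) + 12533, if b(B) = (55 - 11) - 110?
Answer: 12467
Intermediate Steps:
b(B) = -66 (b(B) = 44 - 110 = -66)
b(-17) + 12533 = -66 + 12533 = 12467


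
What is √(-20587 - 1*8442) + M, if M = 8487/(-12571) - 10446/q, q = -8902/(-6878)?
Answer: -451635790011/55953521 + I*√29029 ≈ -8071.6 + 170.38*I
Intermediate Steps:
q = 4451/3439 (q = -8902*(-1/6878) = 4451/3439 ≈ 1.2943)
M = -451635790011/55953521 (M = 8487/(-12571) - 10446/4451/3439 = 8487*(-1/12571) - 10446*3439/4451 = -8487/12571 - 35923794/4451 = -451635790011/55953521 ≈ -8071.6)
√(-20587 - 1*8442) + M = √(-20587 - 1*8442) - 451635790011/55953521 = √(-20587 - 8442) - 451635790011/55953521 = √(-29029) - 451635790011/55953521 = I*√29029 - 451635790011/55953521 = -451635790011/55953521 + I*√29029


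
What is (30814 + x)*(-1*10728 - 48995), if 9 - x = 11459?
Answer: -1156476172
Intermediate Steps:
x = -11450 (x = 9 - 1*11459 = 9 - 11459 = -11450)
(30814 + x)*(-1*10728 - 48995) = (30814 - 11450)*(-1*10728 - 48995) = 19364*(-10728 - 48995) = 19364*(-59723) = -1156476172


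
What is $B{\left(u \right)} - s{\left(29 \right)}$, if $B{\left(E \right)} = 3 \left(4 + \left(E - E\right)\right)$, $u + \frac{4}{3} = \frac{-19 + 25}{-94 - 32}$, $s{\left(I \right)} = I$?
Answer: $-17$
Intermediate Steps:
$u = - \frac{29}{21}$ ($u = - \frac{4}{3} + \frac{-19 + 25}{-94 - 32} = - \frac{4}{3} + \frac{6}{-126} = - \frac{4}{3} + 6 \left(- \frac{1}{126}\right) = - \frac{4}{3} - \frac{1}{21} = - \frac{29}{21} \approx -1.381$)
$B{\left(E \right)} = 12$ ($B{\left(E \right)} = 3 \left(4 + 0\right) = 3 \cdot 4 = 12$)
$B{\left(u \right)} - s{\left(29 \right)} = 12 - 29 = -17$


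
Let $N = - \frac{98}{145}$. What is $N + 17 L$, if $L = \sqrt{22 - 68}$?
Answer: $- \frac{98}{145} + 17 i \sqrt{46} \approx -0.67586 + 115.3 i$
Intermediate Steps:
$N = - \frac{98}{145}$ ($N = \left(-98\right) \frac{1}{145} = - \frac{98}{145} \approx -0.67586$)
$L = i \sqrt{46}$ ($L = \sqrt{-46} = i \sqrt{46} \approx 6.7823 i$)
$N + 17 L = - \frac{98}{145} + 17 i \sqrt{46}$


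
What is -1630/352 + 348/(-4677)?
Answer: -1291001/274384 ≈ -4.7051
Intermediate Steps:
-1630/352 + 348/(-4677) = -1630*1/352 + 348*(-1/4677) = -815/176 - 116/1559 = -1291001/274384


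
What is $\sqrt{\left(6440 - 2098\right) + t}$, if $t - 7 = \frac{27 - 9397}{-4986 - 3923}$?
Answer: $\frac{17 \sqrt{1194687991}}{8909} \approx 65.955$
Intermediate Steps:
$t = \frac{71733}{8909}$ ($t = 7 + \frac{27 - 9397}{-4986 - 3923} = 7 - \frac{9370}{-8909} = 7 - - \frac{9370}{8909} = 7 + \frac{9370}{8909} = \frac{71733}{8909} \approx 8.0517$)
$\sqrt{\left(6440 - 2098\right) + t} = \sqrt{\left(6440 - 2098\right) + \frac{71733}{8909}} = \sqrt{4342 + \frac{71733}{8909}} = \sqrt{\frac{38754611}{8909}} = \frac{17 \sqrt{1194687991}}{8909}$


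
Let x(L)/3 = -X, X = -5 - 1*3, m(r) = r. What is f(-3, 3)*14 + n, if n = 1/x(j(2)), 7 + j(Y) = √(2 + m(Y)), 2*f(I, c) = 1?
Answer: 169/24 ≈ 7.0417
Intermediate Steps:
f(I, c) = ½ (f(I, c) = (½)*1 = ½)
X = -8 (X = -5 - 3 = -8)
j(Y) = -7 + √(2 + Y)
x(L) = 24 (x(L) = 3*(-1*(-8)) = 3*8 = 24)
n = 1/24 ≈ 0.041667
f(-3, 3)*14 + n = (½)*14 + 1/24 = 7 + 1/24 = 169/24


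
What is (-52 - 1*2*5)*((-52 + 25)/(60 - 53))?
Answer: 1674/7 ≈ 239.14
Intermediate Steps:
(-52 - 1*2*5)*((-52 + 25)/(60 - 53)) = (-52 - 2*5)*(-27/7) = (-52 - 10)*(-27*⅐) = -62*(-27/7) = 1674/7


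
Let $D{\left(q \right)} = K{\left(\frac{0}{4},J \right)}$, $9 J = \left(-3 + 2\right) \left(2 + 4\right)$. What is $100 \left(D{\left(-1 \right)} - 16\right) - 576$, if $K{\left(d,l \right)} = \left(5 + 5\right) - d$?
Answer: $-1176$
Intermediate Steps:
$J = - \frac{2}{3}$ ($J = \frac{\left(-3 + 2\right) \left(2 + 4\right)}{9} = \frac{\left(-1\right) 6}{9} = \frac{1}{9} \left(-6\right) = - \frac{2}{3} \approx -0.66667$)
$K{\left(d,l \right)} = 10 - d$
$D{\left(q \right)} = 10$ ($D{\left(q \right)} = 10 - \frac{0}{4} = 10 - 0 \cdot \frac{1}{4} = 10 - 0 = 10 + 0 = 10$)
$100 \left(D{\left(-1 \right)} - 16\right) - 576 = 100 \left(10 - 16\right) - 576 = 100 \left(-6\right) - 576 = -600 - 576 = -1176$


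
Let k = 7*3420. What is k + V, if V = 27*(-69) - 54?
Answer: 22023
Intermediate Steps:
k = 23940
V = -1917 (V = -1863 - 54 = -1917)
k + V = 23940 - 1917 = 22023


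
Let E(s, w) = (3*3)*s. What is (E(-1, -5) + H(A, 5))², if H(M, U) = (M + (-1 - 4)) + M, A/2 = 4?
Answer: 4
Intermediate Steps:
E(s, w) = 9*s
A = 8 (A = 2*4 = 8)
H(M, U) = -5 + 2*M (H(M, U) = (M - 5) + M = (-5 + M) + M = -5 + 2*M)
(E(-1, -5) + H(A, 5))² = (9*(-1) + (-5 + 2*8))² = (-9 + (-5 + 16))² = (-9 + 11)² = 2² = 4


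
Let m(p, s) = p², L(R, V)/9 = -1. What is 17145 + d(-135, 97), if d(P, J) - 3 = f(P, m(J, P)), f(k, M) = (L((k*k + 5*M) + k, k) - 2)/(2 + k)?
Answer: 2280695/133 ≈ 17148.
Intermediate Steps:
L(R, V) = -9 (L(R, V) = 9*(-1) = -9)
f(k, M) = -11/(2 + k) (f(k, M) = (-9 - 2)/(2 + k) = -11/(2 + k))
d(P, J) = 3 - 11/(2 + P)
17145 + d(-135, 97) = 17145 + (-5 + 3*(-135))/(2 - 135) = 17145 + (-5 - 405)/(-133) = 17145 - 1/133*(-410) = 17145 + 410/133 = 2280695/133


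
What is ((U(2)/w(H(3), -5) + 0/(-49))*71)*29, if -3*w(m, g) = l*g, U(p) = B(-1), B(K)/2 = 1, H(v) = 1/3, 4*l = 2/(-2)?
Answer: -49416/5 ≈ -9883.2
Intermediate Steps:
l = -¼ (l = (2/(-2))/4 = (2*(-½))/4 = (¼)*(-1) = -¼ ≈ -0.25000)
H(v) = ⅓
B(K) = 2 (B(K) = 2*1 = 2)
U(p) = 2
w(m, g) = g/12 (w(m, g) = -(-1)*g/12 = g/12)
((U(2)/w(H(3), -5) + 0/(-49))*71)*29 = ((2/(((1/12)*(-5))) + 0/(-49))*71)*29 = ((2/(-5/12) + 0*(-1/49))*71)*29 = ((2*(-12/5) + 0)*71)*29 = ((-24/5 + 0)*71)*29 = -24/5*71*29 = -1704/5*29 = -49416/5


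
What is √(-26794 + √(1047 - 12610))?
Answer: √(-26794 + I*√11563) ≈ 0.3285 + 163.69*I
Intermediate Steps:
√(-26794 + √(1047 - 12610)) = √(-26794 + √(-11563)) = √(-26794 + I*√11563)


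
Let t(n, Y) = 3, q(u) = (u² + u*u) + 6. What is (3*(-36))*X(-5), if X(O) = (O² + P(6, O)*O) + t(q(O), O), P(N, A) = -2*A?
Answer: 2376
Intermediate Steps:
q(u) = 6 + 2*u² (q(u) = (u² + u²) + 6 = 2*u² + 6 = 6 + 2*u²)
X(O) = 3 - O² (X(O) = (O² + (-2*O)*O) + 3 = (O² - 2*O²) + 3 = -O² + 3 = 3 - O²)
(3*(-36))*X(-5) = (3*(-36))*(3 - 1*(-5)²) = -108*(3 - 1*25) = -108*(3 - 25) = -108*(-22) = 2376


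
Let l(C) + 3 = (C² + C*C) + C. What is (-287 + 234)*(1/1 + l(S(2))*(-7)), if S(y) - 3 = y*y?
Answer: 37789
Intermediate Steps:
S(y) = 3 + y² (S(y) = 3 + y*y = 3 + y²)
l(C) = -3 + C + 2*C² (l(C) = -3 + ((C² + C*C) + C) = -3 + ((C² + C²) + C) = -3 + (2*C² + C) = -3 + (C + 2*C²) = -3 + C + 2*C²)
(-287 + 234)*(1/1 + l(S(2))*(-7)) = (-287 + 234)*(1/1 + (-3 + (3 + 2²) + 2*(3 + 2²)²)*(-7)) = -53*(1 + (-3 + (3 + 4) + 2*(3 + 4)²)*(-7)) = -53*(1 + (-3 + 7 + 2*7²)*(-7)) = -53*(1 + (-3 + 7 + 2*49)*(-7)) = -53*(1 + (-3 + 7 + 98)*(-7)) = -53*(1 + 102*(-7)) = -53*(1 - 714) = -53*(-713) = 37789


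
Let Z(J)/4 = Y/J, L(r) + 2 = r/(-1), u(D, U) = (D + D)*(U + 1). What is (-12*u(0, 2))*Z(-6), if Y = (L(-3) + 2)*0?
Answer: 0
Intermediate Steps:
u(D, U) = 2*D*(1 + U) (u(D, U) = (2*D)*(1 + U) = 2*D*(1 + U))
L(r) = -2 - r (L(r) = -2 + r/(-1) = -2 + r*(-1) = -2 - r)
Y = 0 (Y = ((-2 - 1*(-3)) + 2)*0 = ((-2 + 3) + 2)*0 = (1 + 2)*0 = 3*0 = 0)
Z(J) = 0 (Z(J) = 4*(0/J) = 4*0 = 0)
(-12*u(0, 2))*Z(-6) = -24*0*(1 + 2)*0 = -24*0*3*0 = -12*0*0 = 0*0 = 0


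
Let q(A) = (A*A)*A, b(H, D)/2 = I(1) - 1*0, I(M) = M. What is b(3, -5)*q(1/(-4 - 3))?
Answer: -2/343 ≈ -0.0058309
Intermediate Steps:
b(H, D) = 2 (b(H, D) = 2*(1 - 1*0) = 2*(1 + 0) = 2*1 = 2)
q(A) = A³ (q(A) = A²*A = A³)
b(3, -5)*q(1/(-4 - 3)) = 2*(1/(-4 - 3))³ = 2*(1/(-7))³ = 2*(-⅐)³ = 2*(-1/343) = -2/343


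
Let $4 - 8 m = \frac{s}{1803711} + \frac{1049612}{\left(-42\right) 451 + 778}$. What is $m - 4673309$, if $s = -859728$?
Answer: $- \frac{102073019548685429}{21841737736} \approx -4.6733 \cdot 10^{6}$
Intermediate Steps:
$m = \frac{169988602995}{21841737736}$ ($m = \frac{1}{2} - \frac{- \frac{859728}{1803711} + \frac{1049612}{\left(-42\right) 451 + 778}}{8} = \frac{1}{2} - \frac{\left(-859728\right) \frac{1}{1803711} + \frac{1049612}{-18942 + 778}}{8} = \frac{1}{2} - \frac{- \frac{286576}{601237} + \frac{1049612}{-18164}}{8} = \frac{1}{2} - \frac{- \frac{286576}{601237} + 1049612 \left(- \frac{1}{18164}\right)}{8} = \frac{1}{2} - \frac{- \frac{286576}{601237} - \frac{262403}{4541}}{8} = \frac{1}{2} - - \frac{159067734127}{21841737736} = \frac{1}{2} + \frac{159067734127}{21841737736} = \frac{169988602995}{21841737736} \approx 7.7827$)
$m - 4673309 = \frac{169988602995}{21841737736} - 4673309 = - \frac{102073019548685429}{21841737736}$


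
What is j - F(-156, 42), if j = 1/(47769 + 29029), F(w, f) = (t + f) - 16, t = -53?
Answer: 2073547/76798 ≈ 27.000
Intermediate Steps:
F(w, f) = -69 + f (F(w, f) = (-53 + f) - 16 = -69 + f)
j = 1/76798 ≈ 1.3021e-5
j - F(-156, 42) = 1/76798 - (-69 + 42) = 1/76798 - 1*(-27) = 1/76798 + 27 = 2073547/76798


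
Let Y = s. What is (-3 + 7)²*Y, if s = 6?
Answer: 96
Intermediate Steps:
Y = 6
(-3 + 7)²*Y = (-3 + 7)²*6 = 4²*6 = 16*6 = 96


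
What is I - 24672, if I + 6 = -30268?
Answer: -54946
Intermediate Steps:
I = -30274 (I = -6 - 30268 = -30274)
I - 24672 = -30274 - 24672 = -54946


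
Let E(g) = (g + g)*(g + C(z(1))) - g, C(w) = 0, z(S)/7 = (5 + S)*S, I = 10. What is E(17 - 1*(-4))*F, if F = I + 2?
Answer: 10332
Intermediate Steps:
z(S) = 7*S*(5 + S) (z(S) = 7*((5 + S)*S) = 7*(S*(5 + S)) = 7*S*(5 + S))
E(g) = -g + 2*g² (E(g) = (g + g)*(g + 0) - g = (2*g)*g - g = 2*g² - g = -g + 2*g²)
F = 12 (F = 10 + 2 = 12)
E(17 - 1*(-4))*F = ((17 - 1*(-4))*(-1 + 2*(17 - 1*(-4))))*12 = ((17 + 4)*(-1 + 2*(17 + 4)))*12 = (21*(-1 + 2*21))*12 = (21*(-1 + 42))*12 = (21*41)*12 = 861*12 = 10332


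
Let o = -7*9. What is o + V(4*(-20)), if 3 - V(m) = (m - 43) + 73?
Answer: -10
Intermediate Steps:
V(m) = -27 - m (V(m) = 3 - ((m - 43) + 73) = 3 - ((-43 + m) + 73) = 3 - (30 + m) = 3 + (-30 - m) = -27 - m)
o = -63
o + V(4*(-20)) = -63 + (-27 - 4*(-20)) = -63 + (-27 - 1*(-80)) = -63 + (-27 + 80) = -63 + 53 = -10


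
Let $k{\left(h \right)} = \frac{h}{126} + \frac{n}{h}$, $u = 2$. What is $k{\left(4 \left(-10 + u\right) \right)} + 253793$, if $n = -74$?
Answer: $\frac{255825419}{1008} \approx 2.538 \cdot 10^{5}$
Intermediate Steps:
$k{\left(h \right)} = - \frac{74}{h} + \frac{h}{126}$ ($k{\left(h \right)} = \frac{h}{126} - \frac{74}{h} = - \frac{74}{h} + \frac{h}{126}$)
$k{\left(4 \left(-10 + u\right) \right)} + 253793 = \left(- \frac{74}{4 \left(-10 + 2\right)} + \frac{4 \left(-10 + 2\right)}{126}\right) + 253793 = \left(- \frac{74}{4 \left(-8\right)} + \frac{4 \left(-8\right)}{126}\right) + 253793 = \left(- \frac{74}{-32} + \frac{1}{126} \left(-32\right)\right) + 253793 = \left(\left(-74\right) \left(- \frac{1}{32}\right) - \frac{16}{63}\right) + 253793 = \left(\frac{37}{16} - \frac{16}{63}\right) + 253793 = \frac{2075}{1008} + 253793 = \frac{255825419}{1008}$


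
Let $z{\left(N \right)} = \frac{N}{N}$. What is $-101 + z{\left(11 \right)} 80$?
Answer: $-21$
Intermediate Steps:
$z{\left(N \right)} = 1$
$-101 + z{\left(11 \right)} 80 = -101 + 1 \cdot 80 = -101 + 80 = -21$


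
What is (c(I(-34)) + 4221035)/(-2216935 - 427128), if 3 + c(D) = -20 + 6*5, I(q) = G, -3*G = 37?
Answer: -4221042/2644063 ≈ -1.5964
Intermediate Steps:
G = -37/3 (G = -⅓*37 = -37/3 ≈ -12.333)
I(q) = -37/3
c(D) = 7 (c(D) = -3 + (-20 + 6*5) = -3 + (-20 + 30) = -3 + 10 = 7)
(c(I(-34)) + 4221035)/(-2216935 - 427128) = (7 + 4221035)/(-2216935 - 427128) = 4221042/(-2644063) = 4221042*(-1/2644063) = -4221042/2644063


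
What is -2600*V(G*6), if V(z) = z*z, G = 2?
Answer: -374400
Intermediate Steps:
V(z) = z²
-2600*V(G*6) = -2600*(2*6)² = -2600*12² = -2600*144 = -374400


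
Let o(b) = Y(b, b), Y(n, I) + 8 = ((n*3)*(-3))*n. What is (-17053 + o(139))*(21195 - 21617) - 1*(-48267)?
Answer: 80629167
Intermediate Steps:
Y(n, I) = -8 - 9*n² (Y(n, I) = -8 + ((n*3)*(-3))*n = -8 + ((3*n)*(-3))*n = -8 + (-9*n)*n = -8 - 9*n²)
o(b) = -8 - 9*b²
(-17053 + o(139))*(21195 - 21617) - 1*(-48267) = (-17053 + (-8 - 9*139²))*(21195 - 21617) - 1*(-48267) = (-17053 + (-8 - 9*19321))*(-422) + 48267 = (-17053 + (-8 - 173889))*(-422) + 48267 = (-17053 - 173897)*(-422) + 48267 = -190950*(-422) + 48267 = 80580900 + 48267 = 80629167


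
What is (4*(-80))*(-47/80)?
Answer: 188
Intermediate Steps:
(4*(-80))*(-47/80) = -(-15040)/80 = -320*(-47/80) = 188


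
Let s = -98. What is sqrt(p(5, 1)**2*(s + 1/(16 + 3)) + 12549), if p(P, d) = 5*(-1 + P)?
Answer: I*sqrt(9613411)/19 ≈ 163.19*I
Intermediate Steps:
p(P, d) = -5 + 5*P
sqrt(p(5, 1)**2*(s + 1/(16 + 3)) + 12549) = sqrt((-5 + 5*5)**2*(-98 + 1/(16 + 3)) + 12549) = sqrt((-5 + 25)**2*(-98 + 1/19) + 12549) = sqrt(20**2*(-98 + 1/19) + 12549) = sqrt(400*(-1861/19) + 12549) = sqrt(-744400/19 + 12549) = sqrt(-505969/19) = I*sqrt(9613411)/19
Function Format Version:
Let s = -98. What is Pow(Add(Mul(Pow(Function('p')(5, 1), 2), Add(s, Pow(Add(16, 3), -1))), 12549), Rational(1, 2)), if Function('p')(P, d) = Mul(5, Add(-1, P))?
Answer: Mul(Rational(1, 19), I, Pow(9613411, Rational(1, 2))) ≈ Mul(163.19, I)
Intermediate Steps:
Function('p')(P, d) = Add(-5, Mul(5, P))
Pow(Add(Mul(Pow(Function('p')(5, 1), 2), Add(s, Pow(Add(16, 3), -1))), 12549), Rational(1, 2)) = Pow(Add(Mul(Pow(Add(-5, Mul(5, 5)), 2), Add(-98, Pow(Add(16, 3), -1))), 12549), Rational(1, 2)) = Pow(Add(Mul(Pow(Add(-5, 25), 2), Add(-98, Pow(19, -1))), 12549), Rational(1, 2)) = Pow(Add(Mul(Pow(20, 2), Add(-98, Rational(1, 19))), 12549), Rational(1, 2)) = Pow(Add(Mul(400, Rational(-1861, 19)), 12549), Rational(1, 2)) = Pow(Add(Rational(-744400, 19), 12549), Rational(1, 2)) = Pow(Rational(-505969, 19), Rational(1, 2)) = Mul(Rational(1, 19), I, Pow(9613411, Rational(1, 2)))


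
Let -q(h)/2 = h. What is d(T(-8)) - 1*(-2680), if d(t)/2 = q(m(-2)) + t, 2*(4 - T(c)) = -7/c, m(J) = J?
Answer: 21561/8 ≈ 2695.1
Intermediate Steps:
T(c) = 4 + 7/(2*c) (T(c) = 4 - (-7)/(2*c) = 4 + 7/(2*c))
q(h) = -2*h
d(t) = 8 + 2*t (d(t) = 2*(-2*(-2) + t) = 2*(4 + t) = 8 + 2*t)
d(T(-8)) - 1*(-2680) = (8 + 2*(4 + (7/2)/(-8))) - 1*(-2680) = (8 + 2*(4 + (7/2)*(-⅛))) + 2680 = (8 + 2*(4 - 7/16)) + 2680 = (8 + 2*(57/16)) + 2680 = (8 + 57/8) + 2680 = 121/8 + 2680 = 21561/8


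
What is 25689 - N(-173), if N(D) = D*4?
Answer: 26381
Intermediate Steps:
N(D) = 4*D
25689 - N(-173) = 25689 - 4*(-173) = 25689 - 1*(-692) = 25689 + 692 = 26381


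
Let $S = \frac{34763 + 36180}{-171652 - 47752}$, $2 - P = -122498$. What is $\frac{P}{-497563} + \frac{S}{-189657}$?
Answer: $- \frac{5097373993818091}{20704344977708964} \approx -0.2462$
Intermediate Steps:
$P = 122500$ ($P = 2 - -122498 = 2 + 122498 = 122500$)
$S = - \frac{70943}{219404}$ ($S = \frac{70943}{-219404} = 70943 \left(- \frac{1}{219404}\right) = - \frac{70943}{219404} \approx -0.32334$)
$\frac{P}{-497563} + \frac{S}{-189657} = \frac{122500}{-497563} - \frac{70943}{219404 \left(-189657\right)} = 122500 \left(- \frac{1}{497563}\right) - - \frac{70943}{41611504428} = - \frac{122500}{497563} + \frac{70943}{41611504428} = - \frac{5097373993818091}{20704344977708964}$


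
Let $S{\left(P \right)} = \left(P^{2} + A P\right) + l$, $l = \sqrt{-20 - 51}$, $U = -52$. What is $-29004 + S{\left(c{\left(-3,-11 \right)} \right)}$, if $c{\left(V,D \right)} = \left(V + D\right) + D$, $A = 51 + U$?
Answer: $-28354 + i \sqrt{71} \approx -28354.0 + 8.4261 i$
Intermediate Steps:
$A = -1$ ($A = 51 - 52 = -1$)
$c{\left(V,D \right)} = V + 2 D$ ($c{\left(V,D \right)} = \left(D + V\right) + D = V + 2 D$)
$l = i \sqrt{71}$ ($l = \sqrt{-71} = i \sqrt{71} \approx 8.4261 i$)
$S{\left(P \right)} = P^{2} - P + i \sqrt{71}$ ($S{\left(P \right)} = \left(P^{2} - P\right) + i \sqrt{71} = P^{2} - P + i \sqrt{71}$)
$-29004 + S{\left(c{\left(-3,-11 \right)} \right)} = -29004 + \left(\left(-3 + 2 \left(-11\right)\right)^{2} - \left(-3 + 2 \left(-11\right)\right) + i \sqrt{71}\right) = -29004 + \left(\left(-3 - 22\right)^{2} - \left(-3 - 22\right) + i \sqrt{71}\right) = -29004 + \left(\left(-25\right)^{2} - -25 + i \sqrt{71}\right) = -29004 + \left(625 + 25 + i \sqrt{71}\right) = -29004 + \left(650 + i \sqrt{71}\right) = -28354 + i \sqrt{71}$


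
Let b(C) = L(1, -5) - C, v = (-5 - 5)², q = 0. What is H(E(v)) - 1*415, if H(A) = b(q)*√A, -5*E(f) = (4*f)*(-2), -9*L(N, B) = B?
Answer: -415 + 20*√10/9 ≈ -407.97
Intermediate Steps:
L(N, B) = -B/9
v = 100 (v = (-10)² = 100)
b(C) = 5/9 - C (b(C) = -⅑*(-5) - C = 5/9 - C)
E(f) = 8*f/5 (E(f) = -4*f*(-2)/5 = -(-8)*f/5 = 8*f/5)
H(A) = 5*√A/9 (H(A) = (5/9 - 1*0)*√A = (5/9 + 0)*√A = 5*√A/9)
H(E(v)) - 1*415 = 5*√((8/5)*100)/9 - 1*415 = 5*√160/9 - 415 = 5*(4*√10)/9 - 415 = 20*√10/9 - 415 = -415 + 20*√10/9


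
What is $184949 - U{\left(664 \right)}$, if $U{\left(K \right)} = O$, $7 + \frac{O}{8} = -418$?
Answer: $188349$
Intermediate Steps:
$O = -3400$ ($O = -56 + 8 \left(-418\right) = -56 - 3344 = -3400$)
$U{\left(K \right)} = -3400$
$184949 - U{\left(664 \right)} = 184949 - -3400 = 184949 + 3400 = 188349$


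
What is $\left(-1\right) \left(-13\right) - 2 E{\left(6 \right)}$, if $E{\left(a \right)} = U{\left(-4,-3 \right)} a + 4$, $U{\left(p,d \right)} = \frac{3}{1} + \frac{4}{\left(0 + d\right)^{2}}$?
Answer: $- \frac{109}{3} \approx -36.333$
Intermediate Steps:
$U{\left(p,d \right)} = 3 + \frac{4}{d^{2}}$ ($U{\left(p,d \right)} = 3 \cdot 1 + \frac{4}{d^{2}} = 3 + \frac{4}{d^{2}}$)
$E{\left(a \right)} = 4 + \frac{31 a}{9}$ ($E{\left(a \right)} = \left(3 + \frac{4}{9}\right) a + 4 = \frac{31 a}{9} + 4 = 4 + \frac{31 a}{9}$)
$\left(-1\right) \left(-13\right) - 2 E{\left(6 \right)} = \left(-1\right) \left(-13\right) - 2 \left(4 + \frac{31}{9} \cdot 6\right) = 13 - 2 \left(4 + \frac{62}{3}\right) = 13 - \frac{148}{3} = - \frac{109}{3}$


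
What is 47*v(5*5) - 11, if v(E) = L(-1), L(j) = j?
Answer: -58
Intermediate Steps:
v(E) = -1
47*v(5*5) - 11 = 47*(-1) - 11 = -47 - 11 = -58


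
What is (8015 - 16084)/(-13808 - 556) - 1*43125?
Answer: -619439431/14364 ≈ -43124.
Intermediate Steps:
(8015 - 16084)/(-13808 - 556) - 1*43125 = -8069/(-14364) - 43125 = -8069*(-1/14364) - 43125 = 8069/14364 - 43125 = -619439431/14364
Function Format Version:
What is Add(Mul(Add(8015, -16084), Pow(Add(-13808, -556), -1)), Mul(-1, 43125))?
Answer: Rational(-619439431, 14364) ≈ -43124.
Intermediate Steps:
Add(Mul(Add(8015, -16084), Pow(Add(-13808, -556), -1)), Mul(-1, 43125)) = Add(Mul(-8069, Pow(-14364, -1)), -43125) = Add(Mul(-8069, Rational(-1, 14364)), -43125) = Add(Rational(8069, 14364), -43125) = Rational(-619439431, 14364)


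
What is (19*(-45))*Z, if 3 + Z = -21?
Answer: 20520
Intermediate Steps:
Z = -24 (Z = -3 - 21 = -24)
(19*(-45))*Z = (19*(-45))*(-24) = -855*(-24) = 20520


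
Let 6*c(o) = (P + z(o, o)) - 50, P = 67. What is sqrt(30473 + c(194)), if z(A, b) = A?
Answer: sqrt(1098294)/6 ≈ 174.67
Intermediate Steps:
c(o) = 17/6 + o/6 (c(o) = ((67 + o) - 50)/6 = (17 + o)/6 = 17/6 + o/6)
sqrt(30473 + c(194)) = sqrt(30473 + (17/6 + (1/6)*194)) = sqrt(30473 + (17/6 + 97/3)) = sqrt(30473 + 211/6) = sqrt(183049/6) = sqrt(1098294)/6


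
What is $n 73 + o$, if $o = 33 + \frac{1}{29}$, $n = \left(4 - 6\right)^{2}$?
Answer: $\frac{9426}{29} \approx 325.03$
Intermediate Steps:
$n = 4$ ($n = \left(-2\right)^{2} = 4$)
$o = \frac{958}{29}$ ($o = 33 + \frac{1}{29} = \frac{958}{29} \approx 33.034$)
$n 73 + o = 4 \cdot 73 + \frac{958}{29} = 292 + \frac{958}{29} = \frac{9426}{29}$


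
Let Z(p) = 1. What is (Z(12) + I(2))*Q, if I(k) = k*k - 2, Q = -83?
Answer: -249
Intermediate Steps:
I(k) = -2 + k**2 (I(k) = k**2 - 2 = -2 + k**2)
(Z(12) + I(2))*Q = (1 + (-2 + 2**2))*(-83) = (1 + (-2 + 4))*(-83) = (1 + 2)*(-83) = 3*(-83) = -249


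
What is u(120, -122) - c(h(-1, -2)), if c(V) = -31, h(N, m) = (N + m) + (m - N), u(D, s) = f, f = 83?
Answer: 114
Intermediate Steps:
u(D, s) = 83
h(N, m) = 2*m
u(120, -122) - c(h(-1, -2)) = 83 - 1*(-31) = 83 + 31 = 114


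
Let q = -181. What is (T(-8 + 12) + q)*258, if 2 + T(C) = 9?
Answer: -44892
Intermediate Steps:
T(C) = 7 (T(C) = -2 + 9 = 7)
(T(-8 + 12) + q)*258 = (7 - 181)*258 = -174*258 = -44892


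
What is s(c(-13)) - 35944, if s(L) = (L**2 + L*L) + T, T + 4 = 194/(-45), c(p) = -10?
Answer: -1608854/45 ≈ -35752.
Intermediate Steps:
T = -374/45 (T = -4 + 194/(-45) = -4 + 194*(-1/45) = -4 - 194/45 = -374/45 ≈ -8.3111)
s(L) = -374/45 + 2*L**2 (s(L) = (L**2 + L*L) - 374/45 = (L**2 + L**2) - 374/45 = 2*L**2 - 374/45 = -374/45 + 2*L**2)
s(c(-13)) - 35944 = (-374/45 + 2*(-10)**2) - 35944 = (-374/45 + 2*100) - 35944 = (-374/45 + 200) - 35944 = 8626/45 - 35944 = -1608854/45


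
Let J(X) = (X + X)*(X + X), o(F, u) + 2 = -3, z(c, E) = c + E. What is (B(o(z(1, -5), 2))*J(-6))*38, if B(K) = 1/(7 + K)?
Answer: 2736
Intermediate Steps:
z(c, E) = E + c
o(F, u) = -5 (o(F, u) = -2 - 3 = -5)
J(X) = 4*X² (J(X) = (2*X)*(2*X) = 4*X²)
(B(o(z(1, -5), 2))*J(-6))*38 = ((4*(-6)²)/(7 - 5))*38 = ((4*36)/2)*38 = ((½)*144)*38 = 72*38 = 2736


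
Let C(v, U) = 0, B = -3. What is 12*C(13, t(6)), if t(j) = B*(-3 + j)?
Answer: 0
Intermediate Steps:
t(j) = 9 - 3*j (t(j) = -3*(-3 + j) = 9 - 3*j)
12*C(13, t(6)) = 12*0 = 0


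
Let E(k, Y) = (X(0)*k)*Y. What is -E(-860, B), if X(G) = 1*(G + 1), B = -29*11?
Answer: -274340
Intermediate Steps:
B = -319
X(G) = 1 + G (X(G) = 1*(1 + G) = 1 + G)
E(k, Y) = Y*k (E(k, Y) = ((1 + 0)*k)*Y = (1*k)*Y = k*Y = Y*k)
-E(-860, B) = -(-319)*(-860) = -1*274340 = -274340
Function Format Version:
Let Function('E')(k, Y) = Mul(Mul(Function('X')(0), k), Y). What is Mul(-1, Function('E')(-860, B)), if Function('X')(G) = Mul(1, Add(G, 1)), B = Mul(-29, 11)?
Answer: -274340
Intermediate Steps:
B = -319
Function('X')(G) = Add(1, G) (Function('X')(G) = Mul(1, Add(1, G)) = Add(1, G))
Function('E')(k, Y) = Mul(Y, k) (Function('E')(k, Y) = Mul(Mul(Add(1, 0), k), Y) = Mul(Mul(1, k), Y) = Mul(k, Y) = Mul(Y, k))
Mul(-1, Function('E')(-860, B)) = Mul(-1, Mul(-319, -860)) = Mul(-1, 274340) = -274340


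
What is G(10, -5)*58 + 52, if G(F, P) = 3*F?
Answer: 1792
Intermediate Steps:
G(10, -5)*58 + 52 = (3*10)*58 + 52 = 30*58 + 52 = 1740 + 52 = 1792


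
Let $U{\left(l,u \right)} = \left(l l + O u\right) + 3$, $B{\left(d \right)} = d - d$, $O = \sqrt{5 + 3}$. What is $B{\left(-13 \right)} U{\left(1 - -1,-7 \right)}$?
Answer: $0$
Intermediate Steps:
$O = 2 \sqrt{2}$ ($O = \sqrt{8} = 2 \sqrt{2} \approx 2.8284$)
$B{\left(d \right)} = 0$
$U{\left(l,u \right)} = 3 + l^{2} + 2 u \sqrt{2}$ ($U{\left(l,u \right)} = \left(l l + 2 \sqrt{2} u\right) + 3 = \left(l^{2} + 2 u \sqrt{2}\right) + 3 = 3 + l^{2} + 2 u \sqrt{2}$)
$B{\left(-13 \right)} U{\left(1 - -1,-7 \right)} = 0 \left(3 + \left(1 - -1\right)^{2} + 2 \left(-7\right) \sqrt{2}\right) = 0 \left(3 + \left(1 + 1\right)^{2} - 14 \sqrt{2}\right) = 0 \left(3 + 2^{2} - 14 \sqrt{2}\right) = 0 \left(3 + 4 - 14 \sqrt{2}\right) = 0 \left(7 - 14 \sqrt{2}\right) = 0$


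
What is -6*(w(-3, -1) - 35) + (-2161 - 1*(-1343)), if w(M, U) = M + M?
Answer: -572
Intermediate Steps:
w(M, U) = 2*M
-6*(w(-3, -1) - 35) + (-2161 - 1*(-1343)) = -6*(2*(-3) - 35) + (-2161 - 1*(-1343)) = -6*(-6 - 35) + (-2161 + 1343) = -6*(-41) - 818 = 246 - 818 = -572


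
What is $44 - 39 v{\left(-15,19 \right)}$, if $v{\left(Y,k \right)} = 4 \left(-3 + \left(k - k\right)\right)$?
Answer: $512$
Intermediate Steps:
$v{\left(Y,k \right)} = -12$ ($v{\left(Y,k \right)} = 4 \left(-3 + 0\right) = 4 \left(-3\right) = -12$)
$44 - 39 v{\left(-15,19 \right)} = 44 - -468 = 44 + 468 = 512$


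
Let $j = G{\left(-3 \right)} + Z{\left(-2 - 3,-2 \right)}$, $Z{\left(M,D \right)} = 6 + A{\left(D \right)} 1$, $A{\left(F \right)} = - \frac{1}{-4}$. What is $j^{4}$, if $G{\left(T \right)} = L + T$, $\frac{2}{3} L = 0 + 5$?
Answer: $\frac{3418801}{256} \approx 13355.0$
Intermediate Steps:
$L = \frac{15}{2}$ ($L = \frac{3 \left(0 + 5\right)}{2} = \frac{3}{2} \cdot 5 = \frac{15}{2} \approx 7.5$)
$G{\left(T \right)} = \frac{15}{2} + T$
$A{\left(F \right)} = \frac{1}{4}$ ($A{\left(F \right)} = \left(-1\right) \left(- \frac{1}{4}\right) = \frac{1}{4}$)
$Z{\left(M,D \right)} = \frac{25}{4}$ ($Z{\left(M,D \right)} = 6 + \frac{1}{4} \cdot 1 = 6 + \frac{1}{4} = \frac{25}{4}$)
$j = \frac{43}{4}$ ($j = \left(\frac{15}{2} - 3\right) + \frac{25}{4} = \frac{9}{2} + \frac{25}{4} = \frac{43}{4} \approx 10.75$)
$j^{4} = \left(\frac{43}{4}\right)^{4} = \frac{3418801}{256}$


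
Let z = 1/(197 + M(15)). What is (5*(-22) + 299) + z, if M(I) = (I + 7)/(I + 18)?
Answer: 112080/593 ≈ 189.01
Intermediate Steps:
M(I) = (7 + I)/(18 + I)
z = 3/593 (z = 1/(197 + (7 + 15)/(18 + 15)) = 1/(197 + 22/33) = 1/(197 + (1/33)*22) = 1/(197 + ⅔) = 1/(593/3) = 3/593 ≈ 0.0050590)
(5*(-22) + 299) + z = (5*(-22) + 299) + 3/593 = (-110 + 299) + 3/593 = 189 + 3/593 = 112080/593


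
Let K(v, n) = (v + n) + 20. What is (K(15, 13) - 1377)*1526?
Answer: -2028054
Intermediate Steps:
K(v, n) = 20 + n + v (K(v, n) = (n + v) + 20 = 20 + n + v)
(K(15, 13) - 1377)*1526 = ((20 + 13 + 15) - 1377)*1526 = (48 - 1377)*1526 = -1329*1526 = -2028054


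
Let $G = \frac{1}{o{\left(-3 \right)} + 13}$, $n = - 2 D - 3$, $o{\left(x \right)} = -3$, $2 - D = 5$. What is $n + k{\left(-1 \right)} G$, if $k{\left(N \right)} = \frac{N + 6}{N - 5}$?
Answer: $\frac{35}{12} \approx 2.9167$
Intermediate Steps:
$D = -3$ ($D = 2 - 5 = -3$)
$n = 3$ ($n = \left(-2\right) \left(-3\right) - 3 = 6 - 3 = 3$)
$G = \frac{1}{10}$ ($G = \frac{1}{-3 + 13} = \frac{1}{10} \approx 0.1$)
$k{\left(N \right)} = \frac{6 + N}{-5 + N}$
$n + k{\left(-1 \right)} G = 3 + \frac{6 - 1}{-5 - 1} \cdot \frac{1}{10} = 3 + \frac{1}{-6} \cdot 5 \cdot \frac{1}{10} = 3 + \left(- \frac{1}{6}\right) 5 \cdot \frac{1}{10} = 3 - \frac{1}{12} = \frac{35}{12}$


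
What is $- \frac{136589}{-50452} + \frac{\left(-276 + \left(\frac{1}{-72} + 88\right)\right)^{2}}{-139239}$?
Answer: $\frac{22336659535019}{9104252292288} \approx 2.4534$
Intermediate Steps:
$- \frac{136589}{-50452} + \frac{\left(-276 + \left(\frac{1}{-72} + 88\right)\right)^{2}}{-139239} = \left(-136589\right) \left(- \frac{1}{50452}\right) + \left(-276 + \left(- \frac{1}{72} + 88\right)\right)^{2} \left(- \frac{1}{139239}\right) = \frac{136589}{50452} + \left(-276 + \frac{6335}{72}\right)^{2} \left(- \frac{1}{139239}\right) = \frac{136589}{50452} + \left(- \frac{13537}{72}\right)^{2} \left(- \frac{1}{139239}\right) = \frac{136589}{50452} + \frac{183250369}{5184} \left(- \frac{1}{139239}\right) = \frac{136589}{50452} - \frac{183250369}{721814976} = \frac{22336659535019}{9104252292288}$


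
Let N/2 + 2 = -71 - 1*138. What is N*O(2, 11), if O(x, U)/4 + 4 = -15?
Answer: 32072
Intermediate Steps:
O(x, U) = -76 (O(x, U) = -16 + 4*(-15) = -16 - 60 = -76)
N = -422 (N = -4 + 2*(-71 - 1*138) = -4 + 2*(-71 - 138) = -4 + 2*(-209) = -4 - 418 = -422)
N*O(2, 11) = -422*(-76) = 32072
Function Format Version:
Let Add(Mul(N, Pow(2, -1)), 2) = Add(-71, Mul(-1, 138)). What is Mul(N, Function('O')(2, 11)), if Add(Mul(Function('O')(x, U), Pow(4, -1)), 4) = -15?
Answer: 32072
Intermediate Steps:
Function('O')(x, U) = -76 (Function('O')(x, U) = Add(-16, Mul(4, -15)) = Add(-16, -60) = -76)
N = -422 (N = Add(-4, Mul(2, Add(-71, Mul(-1, 138)))) = Add(-4, Mul(2, Add(-71, -138))) = Add(-4, Mul(2, -209)) = Add(-4, -418) = -422)
Mul(N, Function('O')(2, 11)) = Mul(-422, -76) = 32072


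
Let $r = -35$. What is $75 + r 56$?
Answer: $-1885$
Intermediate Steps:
$75 + r 56 = 75 - 1960 = -1885$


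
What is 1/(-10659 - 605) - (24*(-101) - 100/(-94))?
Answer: 1282721745/529408 ≈ 2422.9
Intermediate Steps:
1/(-10659 - 605) - (24*(-101) - 100/(-94)) = 1/(-11264) - (-2424 - 100*(-1/94)) = -1/11264 - (-2424 + 50/47) = -1/11264 - 1*(-113878/47) = -1/11264 + 113878/47 = 1282721745/529408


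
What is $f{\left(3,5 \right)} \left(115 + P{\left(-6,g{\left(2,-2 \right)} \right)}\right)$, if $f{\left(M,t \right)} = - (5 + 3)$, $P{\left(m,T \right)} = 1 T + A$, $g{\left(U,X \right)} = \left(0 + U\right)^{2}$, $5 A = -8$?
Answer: $- \frac{4696}{5} \approx -939.2$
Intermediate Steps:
$A = - \frac{8}{5}$ ($A = \frac{1}{5} \left(-8\right) = - \frac{8}{5} \approx -1.6$)
$g{\left(U,X \right)} = U^{2}$
$P{\left(m,T \right)} = - \frac{8}{5} + T$ ($P{\left(m,T \right)} = 1 T - \frac{8}{5} = T - \frac{8}{5} = - \frac{8}{5} + T$)
$f{\left(M,t \right)} = -8$ ($f{\left(M,t \right)} = \left(-1\right) 8 = -8$)
$f{\left(3,5 \right)} \left(115 + P{\left(-6,g{\left(2,-2 \right)} \right)}\right) = - 8 \left(115 - \left(\frac{8}{5} - 2^{2}\right)\right) = - 8 \left(115 + \left(- \frac{8}{5} + 4\right)\right) = - 8 \left(115 + \frac{12}{5}\right) = \left(-8\right) \frac{587}{5} = - \frac{4696}{5}$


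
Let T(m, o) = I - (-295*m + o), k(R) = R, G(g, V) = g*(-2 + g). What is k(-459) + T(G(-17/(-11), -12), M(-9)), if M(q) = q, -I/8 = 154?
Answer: -228597/121 ≈ -1889.2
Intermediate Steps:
I = -1232 (I = -8*154 = -1232)
T(m, o) = -1232 - o + 295*m (T(m, o) = -1232 - (-295*m + o) = -1232 - (o - 295*m) = -1232 + (-o + 295*m) = -1232 - o + 295*m)
k(-459) + T(G(-17/(-11), -12), M(-9)) = -459 + (-1232 - 1*(-9) + 295*((-17/(-11))*(-2 - 17/(-11)))) = -459 + (-1232 + 9 + 295*((-17*(-1/11))*(-2 - 17*(-1/11)))) = -459 + (-1232 + 9 + 295*(17*(-2 + 17/11)/11)) = -459 + (-1232 + 9 + 295*((17/11)*(-5/11))) = -459 + (-1232 + 9 + 295*(-85/121)) = -459 + (-1232 + 9 - 25075/121) = -459 - 173058/121 = -228597/121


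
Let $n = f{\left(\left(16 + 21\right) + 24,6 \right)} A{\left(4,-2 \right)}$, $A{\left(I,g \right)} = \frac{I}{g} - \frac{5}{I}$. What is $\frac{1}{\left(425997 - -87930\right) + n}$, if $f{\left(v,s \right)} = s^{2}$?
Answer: $\frac{1}{513810} \approx 1.9462 \cdot 10^{-6}$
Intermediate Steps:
$A{\left(I,g \right)} = - \frac{5}{I} + \frac{I}{g}$
$n = -117$ ($n = 6^{2} \left(- \frac{5}{4} + \frac{4}{-2}\right) = 36 \left(\left(-5\right) \frac{1}{4} + 4 \left(- \frac{1}{2}\right)\right) = 36 \left(- \frac{5}{4} - 2\right) = 36 \left(- \frac{13}{4}\right) = -117$)
$\frac{1}{\left(425997 - -87930\right) + n} = \frac{1}{\left(425997 - -87930\right) - 117} = \frac{1}{\left(425997 + 87930\right) - 117} = \frac{1}{513927 - 117} = \frac{1}{513810}$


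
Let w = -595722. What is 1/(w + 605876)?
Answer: 1/10154 ≈ 9.8483e-5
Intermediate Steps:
1/(w + 605876) = 1/(-595722 + 605876) = 1/10154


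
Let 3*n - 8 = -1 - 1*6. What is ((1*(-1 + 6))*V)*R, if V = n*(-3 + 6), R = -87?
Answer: -435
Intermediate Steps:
n = 1/3 (n = 8/3 + (-1 - 1*6)/3 = 8/3 + (-1 - 6)/3 = 8/3 + (1/3)*(-7) = 8/3 - 7/3 = 1/3 ≈ 0.33333)
V = 1 (V = (-3 + 6)/3 = (1/3)*3 = 1)
((1*(-1 + 6))*V)*R = ((1*(-1 + 6))*1)*(-87) = ((1*5)*1)*(-87) = (5*1)*(-87) = 5*(-87) = -435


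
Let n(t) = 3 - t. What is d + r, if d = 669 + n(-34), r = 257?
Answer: 963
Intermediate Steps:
d = 706 (d = 669 + (3 - 1*(-34)) = 669 + (3 + 34) = 669 + 37 = 706)
d + r = 706 + 257 = 963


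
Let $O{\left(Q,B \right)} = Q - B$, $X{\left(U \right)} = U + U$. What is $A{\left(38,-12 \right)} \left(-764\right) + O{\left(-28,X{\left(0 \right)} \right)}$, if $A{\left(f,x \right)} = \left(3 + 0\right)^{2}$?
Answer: $-6904$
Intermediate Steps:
$X{\left(U \right)} = 2 U$
$A{\left(f,x \right)} = 9$ ($A{\left(f,x \right)} = 3^{2} = 9$)
$A{\left(38,-12 \right)} \left(-764\right) + O{\left(-28,X{\left(0 \right)} \right)} = 9 \left(-764\right) - \left(28 + 2 \cdot 0\right) = -6876 - 28 = -6904$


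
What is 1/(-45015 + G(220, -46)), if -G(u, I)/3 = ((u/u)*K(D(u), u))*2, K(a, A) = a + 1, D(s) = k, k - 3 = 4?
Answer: -1/45063 ≈ -2.2191e-5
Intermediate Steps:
k = 7 (k = 3 + 4 = 7)
D(s) = 7
K(a, A) = 1 + a
G(u, I) = -48 (G(u, I) = -3*(u/u)*(1 + 7)*2 = -3*1*8*2 = -24*2 = -3*16 = -48)
1/(-45015 + G(220, -46)) = 1/(-45015 - 48) = 1/(-45063) = -1/45063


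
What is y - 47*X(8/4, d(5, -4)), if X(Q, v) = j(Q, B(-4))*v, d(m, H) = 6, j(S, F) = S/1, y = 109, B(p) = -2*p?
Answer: -455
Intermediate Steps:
j(S, F) = S (j(S, F) = S*1 = S)
X(Q, v) = Q*v
y - 47*X(8/4, d(5, -4)) = 109 - 47*8/4*6 = 109 - 47*8*(¼)*6 = 109 - 94*6 = 109 - 47*12 = 109 - 564 = -455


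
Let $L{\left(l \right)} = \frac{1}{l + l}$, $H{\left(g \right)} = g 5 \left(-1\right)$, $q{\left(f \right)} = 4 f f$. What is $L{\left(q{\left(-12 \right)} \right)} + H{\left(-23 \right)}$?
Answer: $\frac{132481}{1152} \approx 115.0$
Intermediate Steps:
$q{\left(f \right)} = 4 f^{2}$
$H{\left(g \right)} = - 5 g$ ($H{\left(g \right)} = 5 g \left(-1\right) = - 5 g$)
$L{\left(l \right)} = \frac{1}{2 l}$
$L{\left(q{\left(-12 \right)} \right)} + H{\left(-23 \right)} = \frac{1}{2 \cdot 4 \left(-12\right)^{2}} - -115 = \frac{1}{2 \cdot 4 \cdot 144} + 115 = \frac{1}{2 \cdot 576} + 115 = \frac{1}{2} \cdot \frac{1}{576} + 115 = \frac{1}{1152} + 115 = \frac{132481}{1152}$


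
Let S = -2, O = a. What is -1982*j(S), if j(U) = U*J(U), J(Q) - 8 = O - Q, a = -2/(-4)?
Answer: 41622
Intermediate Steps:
a = ½ (a = -2*(-¼) = ½ ≈ 0.50000)
O = ½ ≈ 0.50000
J(Q) = 17/2 - Q (J(Q) = 8 + (½ - Q) = 17/2 - Q)
j(U) = U*(17/2 - U)
-1982*j(S) = -991*(-2)*(17 - 2*(-2)) = -991*(-2)*(17 + 4) = -991*(-2)*21 = -1982*(-21) = 41622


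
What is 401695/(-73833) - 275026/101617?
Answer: -61125035473/7502687961 ≈ -8.1471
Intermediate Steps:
401695/(-73833) - 275026/101617 = 401695*(-1/73833) - 275026*1/101617 = -401695/73833 - 275026/101617 = -61125035473/7502687961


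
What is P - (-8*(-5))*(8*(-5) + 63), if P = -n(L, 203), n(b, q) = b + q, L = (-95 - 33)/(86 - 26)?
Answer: -16813/15 ≈ -1120.9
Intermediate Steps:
L = -32/15 (L = -128/60 = -128*1/60 = -32/15 ≈ -2.1333)
P = -3013/15 (P = -(-32/15 + 203) = -1*3013/15 = -3013/15 ≈ -200.87)
P - (-8*(-5))*(8*(-5) + 63) = -3013/15 - (-8*(-5))*(8*(-5) + 63) = -3013/15 - 40*(-40 + 63) = -3013/15 - 40*23 = -3013/15 - 1*920 = -3013/15 - 920 = -16813/15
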